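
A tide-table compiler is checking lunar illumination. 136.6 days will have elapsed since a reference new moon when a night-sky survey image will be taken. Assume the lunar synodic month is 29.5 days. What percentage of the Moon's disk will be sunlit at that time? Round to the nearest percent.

84%

Reduce mod P: 136.6 − 4×29.5 = 18.60 d into the current lunation.
Elongation θ = 360° × 18.60/29.5 ≈ 227.0°.
cos 227.0° = (-0.682), so f = (1 − (-0.682))/2 = 0.841, so 84%.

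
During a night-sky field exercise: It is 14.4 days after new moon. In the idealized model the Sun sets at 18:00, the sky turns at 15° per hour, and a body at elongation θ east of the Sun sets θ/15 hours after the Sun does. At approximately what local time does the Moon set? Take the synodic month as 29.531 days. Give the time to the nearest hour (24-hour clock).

The Moon has covered 14.4/29.531 of its cycle, so θ ≈ 360° × 14.4/29.531 = 175.5°.
At 15° of sky rotation per hour, 175.5° corresponds to a 11.70 h lag.
18:00 + 11.70 h ≈ 05:42 → 06:00 to the nearest hour.

06:00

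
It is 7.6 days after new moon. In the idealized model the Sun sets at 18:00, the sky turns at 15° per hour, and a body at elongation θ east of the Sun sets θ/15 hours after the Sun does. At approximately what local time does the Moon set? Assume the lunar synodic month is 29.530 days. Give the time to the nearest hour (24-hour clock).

00:00

The Moon has covered 7.6/29.530 of its cycle, so θ ≈ 360° × 7.6/29.530 = 92.7°.
The Moon trails the Sun by θ/15 = 92.7/15 ≈ 6.18 hours.
18:00 + 6.18 h ≈ 00:11 → 00:00 to the nearest hour.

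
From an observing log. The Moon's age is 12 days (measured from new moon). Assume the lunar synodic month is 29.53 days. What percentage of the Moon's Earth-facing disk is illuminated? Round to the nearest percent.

92%

Elongation θ = 360° × 12/29.53 ≈ 146.3°.
Illuminated fraction = (1 − cos 146.3°)/2 = (1 − (-0.832))/2 ≈ 0.916, so 92%.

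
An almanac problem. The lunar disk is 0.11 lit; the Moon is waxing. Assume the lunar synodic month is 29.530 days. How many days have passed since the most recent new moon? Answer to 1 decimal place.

3.2 days

From f = (1 − cos θ)/2: cos θ = 1 − 2×0.11 = 0.780; arccos → 38.7°.
Waxing ⇒ before full, so θ = 38.7°.
At 360°/29.530 d per day, 38.7° corresponds to 3.18 days.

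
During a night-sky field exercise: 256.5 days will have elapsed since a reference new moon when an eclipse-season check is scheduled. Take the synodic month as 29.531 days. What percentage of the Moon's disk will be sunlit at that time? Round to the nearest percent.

70%

Reduce mod P: 256.5 − 8×29.531 = 20.25 d into the current lunation.
The Moon has covered 20.25/29.531 of its cycle, so θ ≈ 360° × 20.25/29.531 = 246.9°.
Illuminated fraction = (1 − cos 246.9°)/2 = (1 − (-0.393))/2 ≈ 0.696, so 70%.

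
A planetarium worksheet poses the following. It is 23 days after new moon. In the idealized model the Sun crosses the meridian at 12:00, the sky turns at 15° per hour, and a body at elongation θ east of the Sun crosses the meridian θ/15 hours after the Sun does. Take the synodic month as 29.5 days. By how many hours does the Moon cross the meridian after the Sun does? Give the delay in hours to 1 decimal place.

The Moon has covered 23/29.5 of its cycle, so θ ≈ 360° × 23/29.5 = 280.7°.
Delay after the Sun = 280.7° / (15°/h) ≈ 18.71 h.
So the Moon crosses the meridian 18.71 h after the Sun.

18.7 h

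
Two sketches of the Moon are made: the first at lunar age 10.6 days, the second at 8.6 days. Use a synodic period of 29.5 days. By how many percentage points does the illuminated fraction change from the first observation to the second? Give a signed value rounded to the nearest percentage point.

First observation: θ = 360°·10.6/29.5 = 129.4°, so f = 0.817.
Second observation: θ = 104.9°, f = 0.629.
Δf = 0.629 − 0.817 = -0.188, i.e. -19 pp.

-19 pp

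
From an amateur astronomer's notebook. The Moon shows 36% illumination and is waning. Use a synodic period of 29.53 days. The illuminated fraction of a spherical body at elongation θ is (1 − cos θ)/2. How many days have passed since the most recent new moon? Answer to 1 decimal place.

23.5 days

cos θ = 1 − 2f = 0.280, giving a principal value of 73.7°.
Since the Moon is past full (waning), take the reflex angle: θ = 360° − 73.7° = 286.3°.
That fraction of the synodic month is 286.3/360 × 29.53 d ≈ 23.48 d.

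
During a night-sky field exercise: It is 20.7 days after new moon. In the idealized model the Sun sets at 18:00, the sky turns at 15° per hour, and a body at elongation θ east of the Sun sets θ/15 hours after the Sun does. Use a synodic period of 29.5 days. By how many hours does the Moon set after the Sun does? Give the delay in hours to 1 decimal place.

16.8 h

Elongation θ = 360° × 20.7/29.5 ≈ 252.6°.
The Moon trails the Sun by θ/15 = 252.6/15 ≈ 16.84 hours.
So the Moon sets 16.84 h after the Sun.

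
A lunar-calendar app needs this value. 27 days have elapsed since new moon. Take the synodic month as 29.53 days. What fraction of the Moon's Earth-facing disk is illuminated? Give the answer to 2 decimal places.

0.07

The Moon has covered 27/29.53 of its cycle, so θ ≈ 360° × 27/29.53 = 329.2°.
cos 329.2° = 0.859, so f = (1 − 0.859)/2 = 0.071.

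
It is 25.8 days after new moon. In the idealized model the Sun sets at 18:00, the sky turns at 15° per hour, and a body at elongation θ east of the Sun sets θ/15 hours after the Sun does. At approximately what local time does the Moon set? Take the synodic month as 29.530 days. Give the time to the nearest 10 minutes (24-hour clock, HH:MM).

15:00

The Moon has covered 25.8/29.530 of its cycle, so θ ≈ 360° × 25.8/29.530 = 314.5°.
At 15° of sky rotation per hour, 314.5° corresponds to a 20.97 h lag.
18:00 + 20.969 h ≈ 14:58 → 15:00 to the nearest ten minutes.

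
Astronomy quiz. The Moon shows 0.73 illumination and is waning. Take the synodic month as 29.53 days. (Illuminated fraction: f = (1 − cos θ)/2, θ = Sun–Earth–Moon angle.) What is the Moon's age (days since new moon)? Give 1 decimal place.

19.9 days

From f = (1 − cos θ)/2: cos θ = 1 − 2×0.73 = -0.460; arccos → 117.4°.
Since the Moon is past full (waning), take the reflex angle: θ = 360° − 117.4° = 242.6°.
That fraction of the synodic month is 242.6/360 × 29.53 d ≈ 19.90 d.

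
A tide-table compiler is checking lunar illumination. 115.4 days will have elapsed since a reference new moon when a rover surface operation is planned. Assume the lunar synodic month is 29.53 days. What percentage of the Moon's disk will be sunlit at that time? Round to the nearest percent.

8%

Reduce mod P: 115.4 − 3×29.53 = 26.81 d into the current lunation.
Phase angle: θ = 360°·(26.81 d)/(29.53 d) = 326.8°.
Illuminated fraction = (1 − cos 326.8°)/2 = (1 − 0.837)/2 ≈ 0.081, so 8%.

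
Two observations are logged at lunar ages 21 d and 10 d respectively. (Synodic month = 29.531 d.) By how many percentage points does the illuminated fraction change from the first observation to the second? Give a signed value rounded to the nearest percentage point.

+14 pp

θ₁ = 360° × 21/29.531 = 256.0°, f₁ = (1 − cos θ₁)/2 = 0.621.
θ₂ = 360° × 10/29.531 = 121.9°, f₂ = (1 − cos θ₂)/2 = 0.764.
Change = f₂ − f₁ = +0.143 → +14 percentage points.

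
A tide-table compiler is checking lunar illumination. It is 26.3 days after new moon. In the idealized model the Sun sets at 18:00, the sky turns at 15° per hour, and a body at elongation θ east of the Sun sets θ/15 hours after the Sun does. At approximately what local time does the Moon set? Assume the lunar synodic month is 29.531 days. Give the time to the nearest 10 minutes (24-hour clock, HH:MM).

The Moon has covered 26.3/29.531 of its cycle, so θ ≈ 360° × 26.3/29.531 = 320.6°.
At 15° of sky rotation per hour, 320.6° corresponds to a 21.37 h lag.
18:00 + 21.374 h ≈ 15:22 → 15:20 to the nearest ten minutes.

15:20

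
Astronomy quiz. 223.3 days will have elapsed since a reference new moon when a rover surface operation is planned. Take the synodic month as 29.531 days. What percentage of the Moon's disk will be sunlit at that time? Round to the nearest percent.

96%

223.3 d spans 7 complete synodic months (7 × 29.531 = 206.72 d) plus 16.58 d.
The Moon has covered 16.58/29.531 of its cycle, so θ ≈ 360° × 16.58/29.531 = 202.2°.
cos 202.2° = (-0.926), so f = (1 − (-0.926))/2 = 0.963, so 96%.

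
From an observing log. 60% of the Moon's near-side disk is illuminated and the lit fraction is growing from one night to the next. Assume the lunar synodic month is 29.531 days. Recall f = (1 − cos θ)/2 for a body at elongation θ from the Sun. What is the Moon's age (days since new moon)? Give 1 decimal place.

Invert f = (1 − cos θ)/2 to get cos θ = 1 − 2(0.60) = -0.200, hence θ₀ = arccos -0.200 = 101.5°.
Before full moon the principal value applies: θ = 101.5°.
At 360°/29.531 d per day, 101.5° corresponds to 8.33 days.

8.3 days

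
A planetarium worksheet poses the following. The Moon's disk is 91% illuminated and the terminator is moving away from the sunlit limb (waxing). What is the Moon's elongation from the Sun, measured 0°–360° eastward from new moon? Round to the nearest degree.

cos θ = 1 − 2f = -0.820, giving a principal value of 145.1°.
The Moon is waxing (0°–180°), so θ = 145.1° directly.

145°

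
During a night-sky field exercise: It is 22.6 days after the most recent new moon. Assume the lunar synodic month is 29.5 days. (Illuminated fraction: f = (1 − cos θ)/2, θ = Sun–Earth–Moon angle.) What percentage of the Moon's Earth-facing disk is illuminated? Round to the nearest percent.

Phase angle: θ = 360°·(22.6 d)/(29.5 d) = 275.8°.
Illuminated fraction = (1 − cos 275.8°)/2 = (1 − 0.101)/2 ≈ 0.450, so 45%.

45%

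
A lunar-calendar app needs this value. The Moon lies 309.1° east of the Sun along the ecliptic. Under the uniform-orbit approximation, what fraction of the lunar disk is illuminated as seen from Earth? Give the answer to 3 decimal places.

Half-versine of 309.1°: (1 − 0.631)/2 = 0.185.

0.185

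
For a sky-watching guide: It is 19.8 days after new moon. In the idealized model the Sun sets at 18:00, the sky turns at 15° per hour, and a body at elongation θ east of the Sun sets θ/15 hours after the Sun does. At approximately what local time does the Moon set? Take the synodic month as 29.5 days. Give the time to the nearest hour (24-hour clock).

10:00

The Moon has covered 19.8/29.5 of its cycle, so θ ≈ 360° × 19.8/29.5 = 241.6°.
Delay after the Sun = 241.6° / (15°/h) ≈ 16.11 h.
18:00 + 16.11 h ≈ 10:07 → 10:00 to the nearest hour.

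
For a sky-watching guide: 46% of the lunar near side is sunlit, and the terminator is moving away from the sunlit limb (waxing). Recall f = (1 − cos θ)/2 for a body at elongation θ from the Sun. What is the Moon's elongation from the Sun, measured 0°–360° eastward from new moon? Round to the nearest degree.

Invert f = (1 − cos θ)/2 to get cos θ = 1 − 2(0.46) = 0.080, hence θ₀ = arccos 0.080 = 85.4°.
Before full moon the principal value applies: θ = 85.4°.

85°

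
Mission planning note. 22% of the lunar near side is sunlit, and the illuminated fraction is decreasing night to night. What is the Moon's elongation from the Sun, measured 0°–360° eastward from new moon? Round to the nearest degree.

From f = (1 − cos θ)/2: cos θ = 1 − 2×0.22 = 0.560; arccos → 55.9°.
Since the Moon is past full (waning), take the reflex angle: θ = 360° − 55.9° = 304.1°.

304°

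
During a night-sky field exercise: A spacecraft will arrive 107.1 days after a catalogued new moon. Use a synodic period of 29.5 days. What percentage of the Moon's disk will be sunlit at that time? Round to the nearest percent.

107.1/29.5 = 3.631 lunations, so 3 complete cycles and 18.60 d into the next.
Phase angle: θ = 360°·(18.60 d)/(29.5 d) = 227.0°.
With cos θ = (-0.682), the lit fraction is (1 − (-0.682))/2 ≈ 0.841, so 84%.

84%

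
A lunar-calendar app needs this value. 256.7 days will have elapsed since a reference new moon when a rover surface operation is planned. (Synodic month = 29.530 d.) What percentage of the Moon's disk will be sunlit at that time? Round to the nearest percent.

68%

256.7 d spans 8 complete synodic months (8 × 29.530 = 236.24 d) plus 20.46 d.
The Moon has covered 20.46/29.530 of its cycle, so θ ≈ 360° × 20.46/29.530 = 249.4°.
cos 249.4° = (-0.351), so f = (1 − (-0.351))/2 = 0.676, so 68%.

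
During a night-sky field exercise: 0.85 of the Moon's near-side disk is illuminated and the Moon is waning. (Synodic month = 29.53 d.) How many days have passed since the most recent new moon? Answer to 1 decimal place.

cos θ = 1 − 2f = -0.700, giving a principal value of 134.4°.
A waning Moon lies in 180°–360°, so θ = 360° − 134.4° = 225.6°.
At 360°/29.53 d per day, 225.6° corresponds to 18.50 days.

18.5 days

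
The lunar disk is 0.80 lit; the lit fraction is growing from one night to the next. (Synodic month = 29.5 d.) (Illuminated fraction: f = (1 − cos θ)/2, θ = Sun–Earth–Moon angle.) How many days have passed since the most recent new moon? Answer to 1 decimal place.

10.4 days

Invert f = (1 − cos θ)/2 to get cos θ = 1 − 2(0.80) = -0.600, hence θ₀ = arccos -0.600 = 126.9°.
The Moon is waxing (0°–180°), so θ = 126.9° directly.
Age = 29.5 × 126.9°/360° ≈ 10.40 days.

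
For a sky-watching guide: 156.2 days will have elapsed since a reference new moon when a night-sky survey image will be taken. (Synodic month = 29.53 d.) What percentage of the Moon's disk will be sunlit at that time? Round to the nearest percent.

62%

156.2 d spans 5 complete synodic months (5 × 29.53 = 147.65 d) plus 8.55 d.
Phase angle: θ = 360°·(8.55 d)/(29.53 d) = 104.2°.
With cos θ = (-0.246), the lit fraction is (1 − (-0.246))/2 ≈ 0.623, so 62%.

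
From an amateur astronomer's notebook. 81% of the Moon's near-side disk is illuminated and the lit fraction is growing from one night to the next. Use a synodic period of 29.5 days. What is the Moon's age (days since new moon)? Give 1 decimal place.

10.5 days

cos θ = 1 − 2f = -0.620, giving a principal value of 128.3°.
The Moon is waxing (0°–180°), so θ = 128.3° directly.
Age = 29.5 × 128.3°/360° ≈ 10.51 days.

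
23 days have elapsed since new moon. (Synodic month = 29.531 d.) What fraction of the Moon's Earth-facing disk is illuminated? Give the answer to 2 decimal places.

0.41

Elongation θ = 360° × 23/29.531 ≈ 280.4°.
cos 280.4° = 0.180, so f = (1 − 0.180)/2 = 0.410.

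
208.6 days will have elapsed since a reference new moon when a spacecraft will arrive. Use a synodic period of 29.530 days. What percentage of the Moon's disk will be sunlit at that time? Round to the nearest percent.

4%

208.6 d spans 7 complete synodic months (7 × 29.530 = 206.71 d) plus 1.89 d.
Phase angle: θ = 360°·(1.89 d)/(29.530 d) = 23.0°.
Illuminated fraction = (1 − cos 23.0°)/2 = (1 − 0.920)/2 ≈ 0.040, so 4%.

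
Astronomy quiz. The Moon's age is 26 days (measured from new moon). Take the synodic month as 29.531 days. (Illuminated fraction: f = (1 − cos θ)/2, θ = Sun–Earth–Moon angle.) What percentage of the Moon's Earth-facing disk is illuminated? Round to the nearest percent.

Elongation θ = 360° × 26/29.531 ≈ 317.0°.
Illuminated fraction = (1 − cos 317.0°)/2 = (1 − 0.731)/2 ≈ 0.135, so 13%.

13%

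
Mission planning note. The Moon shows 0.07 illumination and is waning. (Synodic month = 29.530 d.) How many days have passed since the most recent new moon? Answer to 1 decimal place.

27.0 days

cos θ = 1 − 2f = 0.860, giving a principal value of 30.7°.
Waning ⇒ past full, so θ = 360° − 30.7° = 329.3°.
At 360°/29.530 d per day, 329.3° corresponds to 27.01 days.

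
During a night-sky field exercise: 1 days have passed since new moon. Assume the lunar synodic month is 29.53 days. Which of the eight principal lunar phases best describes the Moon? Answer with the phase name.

new moon

θ ≈ 360° × 1/29.53 = 12°, which falls in the new moon sector.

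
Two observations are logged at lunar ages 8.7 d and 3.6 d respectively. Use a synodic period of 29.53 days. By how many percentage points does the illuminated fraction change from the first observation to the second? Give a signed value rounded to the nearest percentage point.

θ₁ = 360° × 8.7/29.53 = 106.1°, f₁ = (1 − cos θ₁)/2 = 0.638.
θ₂ = 360° × 3.6/29.53 = 43.9°, f₂ = (1 − cos θ₂)/2 = 0.140.
Change = f₂ − f₁ = -0.499 → -50 percentage points.

-50 percentage points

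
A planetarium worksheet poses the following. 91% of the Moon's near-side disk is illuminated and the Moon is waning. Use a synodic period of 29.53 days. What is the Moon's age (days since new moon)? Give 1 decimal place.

Invert f = (1 − cos θ)/2 to get cos θ = 1 − 2(0.91) = -0.820, hence θ₀ = arccos -0.820 = 145.1°.
A waning Moon lies in 180°–360°, so θ = 360° − 145.1° = 214.9°.
At 360°/29.53 d per day, 214.9° corresponds to 17.63 days.

17.6 days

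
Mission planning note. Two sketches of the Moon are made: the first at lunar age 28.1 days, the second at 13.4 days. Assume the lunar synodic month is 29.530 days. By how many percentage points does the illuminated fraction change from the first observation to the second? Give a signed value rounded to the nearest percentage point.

+96 percentage points

θ₁ = 360° × 28.1/29.530 = 342.6°, f₁ = (1 − cos θ₁)/2 = 0.023.
θ₂ = 360° × 13.4/29.530 = 163.4°, f₂ = (1 − cos θ₂)/2 = 0.979.
Change = f₂ − f₁ = +0.956 → +96 percentage points.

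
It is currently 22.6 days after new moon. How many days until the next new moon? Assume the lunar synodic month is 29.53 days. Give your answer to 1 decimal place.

One full lunation from the last new moon is 29.53 d; remaining = 29.53 − 22.6 = 6.930 d.

6.9 days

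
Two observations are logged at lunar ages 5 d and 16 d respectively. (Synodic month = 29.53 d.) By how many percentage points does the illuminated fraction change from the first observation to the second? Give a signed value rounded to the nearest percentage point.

+73 percentage points

First observation: θ = 360°·5/29.53 = 61.0°, so f = 0.257.
Second observation: θ = 195.1°, f = 0.983.
Δf = 0.983 − 0.257 = +0.726, i.e. +73 pp.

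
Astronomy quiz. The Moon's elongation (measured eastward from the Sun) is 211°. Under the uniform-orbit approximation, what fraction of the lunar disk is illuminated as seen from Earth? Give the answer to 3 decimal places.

0.929

Half-versine of 211°: (1 − (-0.857))/2 = 0.929.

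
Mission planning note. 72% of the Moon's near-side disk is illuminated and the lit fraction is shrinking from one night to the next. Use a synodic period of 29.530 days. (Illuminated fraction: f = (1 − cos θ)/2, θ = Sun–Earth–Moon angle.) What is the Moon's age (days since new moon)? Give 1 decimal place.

From f = (1 − cos θ)/2: cos θ = 1 − 2×0.72 = -0.440; arccos → 116.1°.
Waning ⇒ past full, so θ = 360° − 116.1° = 243.9°.
Age = 29.530 × 243.9°/360° ≈ 20.01 days.

20.0 days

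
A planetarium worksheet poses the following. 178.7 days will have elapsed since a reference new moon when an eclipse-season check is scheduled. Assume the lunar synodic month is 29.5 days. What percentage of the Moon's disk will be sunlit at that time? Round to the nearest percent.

178.7 d spans 6 complete synodic months (6 × 29.5 = 177.00 d) plus 1.70 d.
Elongation θ = 360° × 1.70/29.5 ≈ 20.7°.
cos 20.7° = 0.935, so f = (1 − 0.935)/2 = 0.032, so 3%.

3%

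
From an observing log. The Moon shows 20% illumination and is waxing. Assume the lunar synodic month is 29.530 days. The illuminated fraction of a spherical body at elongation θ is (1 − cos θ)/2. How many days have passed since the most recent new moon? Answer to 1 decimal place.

4.4 days

cos θ = 1 − 2f = 0.600, giving a principal value of 53.1°.
The Moon is waxing (0°–180°), so θ = 53.1° directly.
That fraction of the synodic month is 53.1/360 × 29.530 d ≈ 4.36 d.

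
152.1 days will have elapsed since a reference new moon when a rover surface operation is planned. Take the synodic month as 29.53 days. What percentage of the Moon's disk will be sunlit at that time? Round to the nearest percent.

21%

152.1/29.53 = 5.151 lunations, so 5 complete cycles and 4.45 d into the next.
The Moon has covered 4.45/29.53 of its cycle, so θ ≈ 360° × 4.45/29.53 = 54.2°.
With cos θ = 0.584, the lit fraction is (1 − 0.584)/2 ≈ 0.208, so 21%.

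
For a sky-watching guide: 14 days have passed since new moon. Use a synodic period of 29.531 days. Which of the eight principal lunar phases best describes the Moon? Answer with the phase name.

θ ≈ 360° × 14/29.531 = 171°, which falls in the full moon sector.

full moon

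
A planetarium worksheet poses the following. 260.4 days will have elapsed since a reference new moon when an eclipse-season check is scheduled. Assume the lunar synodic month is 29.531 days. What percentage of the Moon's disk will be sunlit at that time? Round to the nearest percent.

29%

260.4 d spans 8 complete synodic months (8 × 29.531 = 236.25 d) plus 24.15 d.
Phase angle: θ = 360°·(24.15 d)/(29.531 d) = 294.4°.
With cos θ = 0.414, the lit fraction is (1 − 0.414)/2 ≈ 0.293, so 29%.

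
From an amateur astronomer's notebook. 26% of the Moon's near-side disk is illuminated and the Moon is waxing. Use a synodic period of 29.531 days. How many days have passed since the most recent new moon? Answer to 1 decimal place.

5.0 days

Invert f = (1 − cos θ)/2 to get cos θ = 1 − 2(0.26) = 0.480, hence θ₀ = arccos 0.480 = 61.3°.
Waxing ⇒ before full, so θ = 61.3°.
Age = 29.531 × 61.3°/360° ≈ 5.03 days.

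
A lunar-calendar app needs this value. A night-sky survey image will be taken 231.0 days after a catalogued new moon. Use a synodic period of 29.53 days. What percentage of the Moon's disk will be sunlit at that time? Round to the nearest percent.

231.0/29.53 = 7.823 lunations, so 7 complete cycles and 24.29 d into the next.
The Moon has covered 24.29/29.53 of its cycle, so θ ≈ 360° × 24.29/29.53 = 296.1°.
With cos θ = 0.440, the lit fraction is (1 − 0.440)/2 ≈ 0.280, so 28%.

28%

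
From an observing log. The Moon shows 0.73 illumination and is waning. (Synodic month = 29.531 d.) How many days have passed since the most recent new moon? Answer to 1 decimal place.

19.9 days

cos θ = 1 − 2f = -0.460, giving a principal value of 117.4°.
A waning Moon lies in 180°–360°, so θ = 360° − 117.4° = 242.6°.
That fraction of the synodic month is 242.6/360 × 29.531 d ≈ 19.90 d.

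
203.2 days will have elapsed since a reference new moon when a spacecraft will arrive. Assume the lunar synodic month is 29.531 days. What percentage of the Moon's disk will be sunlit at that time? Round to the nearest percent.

Reduce mod P: 203.2 − 6×29.531 = 26.01 d into the current lunation.
Elongation θ = 360° × 26.01/29.531 ≈ 317.1°.
With cos θ = 0.733, the lit fraction is (1 − 0.733)/2 ≈ 0.134, so 13%.

13%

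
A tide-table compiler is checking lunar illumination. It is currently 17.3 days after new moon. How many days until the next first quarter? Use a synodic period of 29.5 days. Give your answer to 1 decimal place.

19.6 days

First quarter is 0.25 of the way through the cycle: age 0.25 × 29.5 = 7.375 d.
This lunation's first quarter (7.375 d) has passed, so add one period: 36.875 − 17.3 = 19.575 days.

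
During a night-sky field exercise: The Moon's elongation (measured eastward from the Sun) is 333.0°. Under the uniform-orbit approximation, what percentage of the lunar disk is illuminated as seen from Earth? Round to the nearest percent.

5%

Half-versine of 333.0°: (1 − 0.891)/2 = 0.054, i.e. 5%.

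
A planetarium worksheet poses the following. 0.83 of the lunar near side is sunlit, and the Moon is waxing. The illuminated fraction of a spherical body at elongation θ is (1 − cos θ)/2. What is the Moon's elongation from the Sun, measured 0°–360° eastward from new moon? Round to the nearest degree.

131°

From f = (1 − cos θ)/2: cos θ = 1 − 2×0.83 = -0.660; arccos → 131.3°.
Waxing ⇒ before full, so θ = 131.3°.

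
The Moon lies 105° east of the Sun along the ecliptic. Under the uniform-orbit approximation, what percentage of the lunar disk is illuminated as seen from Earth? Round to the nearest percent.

63%

cos 105° = (-0.259), so f = (1 − (-0.259))/2 = 0.629, i.e. 63%.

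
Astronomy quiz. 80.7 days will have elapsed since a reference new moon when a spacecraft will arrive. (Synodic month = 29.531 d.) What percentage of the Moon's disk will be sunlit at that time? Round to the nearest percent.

80.7 d spans 2 complete synodic months (2 × 29.531 = 59.06 d) plus 21.64 d.
Phase angle: θ = 360°·(21.64 d)/(29.531 d) = 263.8°.
Illuminated fraction = (1 − cos 263.8°)/2 = (1 − (-0.108))/2 ≈ 0.554, so 55%.

55%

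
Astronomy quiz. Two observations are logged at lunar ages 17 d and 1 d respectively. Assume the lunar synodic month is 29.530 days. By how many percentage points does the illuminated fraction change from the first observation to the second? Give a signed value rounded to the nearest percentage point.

First observation: θ = 360°·17/29.530 = 207.2°, so f = 0.945.
Second observation: θ = 12.2°, f = 0.011.
Δf = 0.011 − 0.945 = -0.933, i.e. -93 pp.

-93 pp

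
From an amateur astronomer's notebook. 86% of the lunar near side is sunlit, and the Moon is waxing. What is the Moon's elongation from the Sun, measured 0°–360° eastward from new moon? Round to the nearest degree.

Invert f = (1 − cos θ)/2 to get cos θ = 1 − 2(0.86) = -0.720, hence θ₀ = arccos -0.720 = 136.1°.
Waxing ⇒ before full, so θ = 136.1°.

136°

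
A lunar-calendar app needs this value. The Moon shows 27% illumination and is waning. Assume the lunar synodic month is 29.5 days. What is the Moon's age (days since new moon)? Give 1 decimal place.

24.4 days

cos θ = 1 − 2f = 0.460, giving a principal value of 62.6°.
Since the Moon is past full (waning), take the reflex angle: θ = 360° − 62.6° = 297.4°.
That fraction of the synodic month is 297.4/360 × 29.5 d ≈ 24.37 d.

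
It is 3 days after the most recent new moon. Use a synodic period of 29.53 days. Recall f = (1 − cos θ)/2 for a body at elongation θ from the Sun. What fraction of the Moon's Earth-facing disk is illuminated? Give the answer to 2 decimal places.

Elongation θ = 360° × 3/29.53 ≈ 36.6°.
With cos θ = 0.803, the lit fraction is (1 − 0.803)/2 ≈ 0.098.

0.10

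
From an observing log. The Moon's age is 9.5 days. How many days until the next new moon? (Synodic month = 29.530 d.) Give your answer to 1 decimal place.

The next new moon completes the synodic month: 29.530 − 9.5 = 20.030 days.

20.0 days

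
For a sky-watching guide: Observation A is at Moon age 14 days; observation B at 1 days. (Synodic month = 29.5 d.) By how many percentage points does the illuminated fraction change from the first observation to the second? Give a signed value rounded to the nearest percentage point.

θ₁ = 360° × 14/29.5 = 170.8°, f₁ = (1 − cos θ₁)/2 = 0.994.
θ₂ = 360° × 1/29.5 = 12.2°, f₂ = (1 − cos θ₂)/2 = 0.011.
Change = f₂ − f₁ = -0.982 → -98 percentage points.

-98 percentage points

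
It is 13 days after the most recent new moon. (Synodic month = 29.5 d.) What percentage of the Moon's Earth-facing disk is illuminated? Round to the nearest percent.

97%

The Moon has covered 13/29.5 of its cycle, so θ ≈ 360° × 13/29.5 = 158.6°.
cos 158.6° = (-0.931), so f = (1 − (-0.931))/2 = 0.966, so 97%.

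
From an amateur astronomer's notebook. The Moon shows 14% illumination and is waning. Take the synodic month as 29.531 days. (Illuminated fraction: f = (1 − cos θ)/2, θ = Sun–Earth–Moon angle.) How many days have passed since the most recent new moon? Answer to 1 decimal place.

25.9 days

Invert f = (1 − cos θ)/2 to get cos θ = 1 − 2(0.14) = 0.720, hence θ₀ = arccos 0.720 = 43.9°.
A waning Moon lies in 180°–360°, so θ = 360° − 43.9° = 316.1°.
At 360°/29.531 d per day, 316.1° corresponds to 25.93 days.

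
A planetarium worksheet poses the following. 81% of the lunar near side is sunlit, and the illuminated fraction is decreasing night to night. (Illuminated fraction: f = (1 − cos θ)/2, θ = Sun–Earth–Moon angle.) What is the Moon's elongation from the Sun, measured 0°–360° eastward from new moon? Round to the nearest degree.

Invert f = (1 − cos θ)/2 to get cos θ = 1 − 2(0.81) = -0.620, hence θ₀ = arccos -0.620 = 128.3°.
Waning ⇒ past full, so θ = 360° − 128.3° = 231.7°.

232°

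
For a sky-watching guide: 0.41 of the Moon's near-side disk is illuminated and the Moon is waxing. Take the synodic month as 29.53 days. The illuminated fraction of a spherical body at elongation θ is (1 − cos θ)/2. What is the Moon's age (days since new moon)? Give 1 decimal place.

6.5 days

From f = (1 − cos θ)/2: cos θ = 1 − 2×0.41 = 0.180; arccos → 79.6°.
Waxing ⇒ before full, so θ = 79.6°.
Age = 29.53 × 79.6°/360° ≈ 6.53 days.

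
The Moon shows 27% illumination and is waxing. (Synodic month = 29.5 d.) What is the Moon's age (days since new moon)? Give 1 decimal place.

From f = (1 − cos θ)/2: cos θ = 1 − 2×0.27 = 0.460; arccos → 62.6°.
Waxing ⇒ before full, so θ = 62.6°.
Age = 29.5 × 62.6°/360° ≈ 5.13 days.

5.1 days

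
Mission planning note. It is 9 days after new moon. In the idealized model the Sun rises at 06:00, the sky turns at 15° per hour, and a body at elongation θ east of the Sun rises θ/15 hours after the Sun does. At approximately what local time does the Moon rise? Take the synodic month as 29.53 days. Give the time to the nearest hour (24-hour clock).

13:00

Phase angle: θ = 360°·(9 d)/(29.53 d) = 109.7°.
At 15° of sky rotation per hour, 109.7° corresponds to a 7.31 h lag.
06:00 + 7.31 h ≈ 13:19 → 13:00 to the nearest hour.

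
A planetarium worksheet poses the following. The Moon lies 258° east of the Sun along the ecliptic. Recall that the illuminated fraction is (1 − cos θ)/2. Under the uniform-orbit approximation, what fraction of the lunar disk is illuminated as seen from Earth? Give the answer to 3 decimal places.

0.604

f = (1 − cos 258°)/2 = (1 − (-0.208))/2 ≈ 0.604.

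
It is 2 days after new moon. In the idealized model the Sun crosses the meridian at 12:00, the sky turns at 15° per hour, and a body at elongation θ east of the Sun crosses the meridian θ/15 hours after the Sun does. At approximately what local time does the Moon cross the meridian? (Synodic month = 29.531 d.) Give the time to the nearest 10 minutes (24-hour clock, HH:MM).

The Moon has covered 2/29.531 of its cycle, so θ ≈ 360° × 2/29.531 = 24.4°.
The Moon trails the Sun by θ/15 = 24.4/15 ≈ 1.63 hours.
12:00 + 1.625 h ≈ 13:38 → 13:40 to the nearest ten minutes.

13:40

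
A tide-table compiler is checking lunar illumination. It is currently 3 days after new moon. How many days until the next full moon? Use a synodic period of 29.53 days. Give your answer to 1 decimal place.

Full moon is 0.5 of the way through the cycle: age 0.5 × 29.53 = 14.765 d.
So 11.765 days remain (14.765 − 3).

11.8 days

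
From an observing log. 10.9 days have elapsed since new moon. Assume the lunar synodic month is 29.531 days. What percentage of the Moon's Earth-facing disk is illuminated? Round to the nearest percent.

84%

Elongation θ = 360° × 10.9/29.531 ≈ 132.9°.
cos 132.9° = (-0.680), so f = (1 − (-0.680))/2 = 0.840, so 84%.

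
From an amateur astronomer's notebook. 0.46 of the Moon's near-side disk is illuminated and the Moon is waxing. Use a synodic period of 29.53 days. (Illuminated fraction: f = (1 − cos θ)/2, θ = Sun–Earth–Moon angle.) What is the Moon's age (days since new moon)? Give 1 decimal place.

7.0 days

cos θ = 1 − 2f = 0.080, giving a principal value of 85.4°.
The Moon is waxing (0°–180°), so θ = 85.4° directly.
That fraction of the synodic month is 85.4/360 × 29.53 d ≈ 7.01 d.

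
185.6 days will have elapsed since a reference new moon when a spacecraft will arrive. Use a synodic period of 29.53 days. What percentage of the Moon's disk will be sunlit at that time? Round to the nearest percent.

61%

185.6/29.53 = 6.285 lunations, so 6 complete cycles and 8.42 d into the next.
Phase angle: θ = 360°·(8.42 d)/(29.53 d) = 102.6°.
cos 102.6° = (-0.219), so f = (1 − (-0.219))/2 = 0.609, so 61%.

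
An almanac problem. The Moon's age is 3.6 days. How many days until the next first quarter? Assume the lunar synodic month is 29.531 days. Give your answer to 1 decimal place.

First quarter is 0.25 of the way through the cycle: age 0.25 × 29.531 = 7.383 d.
So 3.783 days remain (7.383 − 3.6).

3.8 days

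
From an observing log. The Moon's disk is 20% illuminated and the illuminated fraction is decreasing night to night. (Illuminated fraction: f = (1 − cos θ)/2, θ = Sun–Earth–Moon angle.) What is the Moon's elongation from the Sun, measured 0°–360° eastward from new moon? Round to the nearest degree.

307°

cos θ = 1 − 2f = 0.600, giving a principal value of 53.1°.
A waning Moon lies in 180°–360°, so θ = 360° − 53.1° = 306.9°.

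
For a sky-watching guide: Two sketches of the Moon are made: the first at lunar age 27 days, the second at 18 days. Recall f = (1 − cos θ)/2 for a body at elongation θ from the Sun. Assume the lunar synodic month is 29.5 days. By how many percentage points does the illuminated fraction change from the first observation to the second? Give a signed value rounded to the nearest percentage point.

θ₁ = 360° × 27/29.5 = 329.5°, f₁ = (1 − cos θ₁)/2 = 0.069.
θ₂ = 360° × 18/29.5 = 219.7°, f₂ = (1 − cos θ₂)/2 = 0.885.
Change = f₂ − f₁ = +0.816 → +82 percentage points.

+82 pp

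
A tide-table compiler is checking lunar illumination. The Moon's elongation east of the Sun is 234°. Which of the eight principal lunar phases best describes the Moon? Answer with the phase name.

234° lies in the waning gibbous sector of the 8-phase cycle.

waning gibbous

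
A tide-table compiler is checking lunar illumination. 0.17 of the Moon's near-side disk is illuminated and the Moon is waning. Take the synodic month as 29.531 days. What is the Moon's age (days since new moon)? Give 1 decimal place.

Invert f = (1 − cos θ)/2 to get cos θ = 1 − 2(0.17) = 0.660, hence θ₀ = arccos 0.660 = 48.7°.
Since the Moon is past full (waning), take the reflex angle: θ = 360° − 48.7° = 311.3°.
At 360°/29.531 d per day, 311.3° corresponds to 25.54 days.

25.5 days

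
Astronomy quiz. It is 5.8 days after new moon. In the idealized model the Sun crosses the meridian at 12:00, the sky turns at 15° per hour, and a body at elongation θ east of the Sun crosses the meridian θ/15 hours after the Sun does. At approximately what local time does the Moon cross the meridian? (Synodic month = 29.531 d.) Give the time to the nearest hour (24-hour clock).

Elongation θ = 360° × 5.8/29.531 ≈ 70.7°.
Delay after the Sun = 70.7° / (15°/h) ≈ 4.71 h.
12:00 + 4.71 h ≈ 16:43 → 17:00 to the nearest hour.

17:00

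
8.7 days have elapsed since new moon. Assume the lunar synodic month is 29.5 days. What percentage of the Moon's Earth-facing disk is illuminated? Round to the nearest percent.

64%

Phase angle: θ = 360°·(8.7 d)/(29.5 d) = 106.2°.
Illuminated fraction = (1 − cos 106.2°)/2 = (1 − (-0.278))/2 ≈ 0.639, so 64%.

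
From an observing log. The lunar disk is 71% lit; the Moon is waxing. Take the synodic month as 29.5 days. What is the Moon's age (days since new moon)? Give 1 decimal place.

From f = (1 − cos θ)/2: cos θ = 1 − 2×0.71 = -0.420; arccos → 114.8°.
Before full moon the principal value applies: θ = 114.8°.
At 360°/29.5 d per day, 114.8° corresponds to 9.41 days.

9.4 days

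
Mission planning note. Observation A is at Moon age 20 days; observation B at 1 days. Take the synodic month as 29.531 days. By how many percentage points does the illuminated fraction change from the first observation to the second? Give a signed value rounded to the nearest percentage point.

θ₁ = 360° × 20/29.531 = 243.8°, f₁ = (1 − cos θ₁)/2 = 0.721.
θ₂ = 360° × 1/29.531 = 12.2°, f₂ = (1 − cos θ₂)/2 = 0.011.
Change = f₂ − f₁ = -0.709 → -71 percentage points.

-71 pp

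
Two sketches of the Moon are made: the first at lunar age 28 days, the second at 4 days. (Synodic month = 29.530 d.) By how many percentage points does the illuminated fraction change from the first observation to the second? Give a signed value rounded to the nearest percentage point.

First observation: θ = 360°·28/29.530 = 341.3°, so f = 0.026.
Second observation: θ = 48.8°, f = 0.170.
Δf = 0.170 − 0.026 = +0.144, i.e. +14 pp.

+14 percentage points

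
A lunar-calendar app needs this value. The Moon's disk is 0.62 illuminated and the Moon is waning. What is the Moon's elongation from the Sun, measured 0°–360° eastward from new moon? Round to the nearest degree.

From f = (1 − cos θ)/2: cos θ = 1 − 2×0.62 = -0.240; arccos → 103.9°.
Waning ⇒ past full, so θ = 360° − 103.9° = 256.1°.

256°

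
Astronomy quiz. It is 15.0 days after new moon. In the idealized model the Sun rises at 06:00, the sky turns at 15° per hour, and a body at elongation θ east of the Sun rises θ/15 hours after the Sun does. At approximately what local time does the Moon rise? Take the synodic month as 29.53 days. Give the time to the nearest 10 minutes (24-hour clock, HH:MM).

18:10

The Moon has covered 15.0/29.53 of its cycle, so θ ≈ 360° × 15.0/29.53 = 182.9°.
Delay after the Sun = 182.9° / (15°/h) ≈ 12.19 h.
06:00 + 12.191 h ≈ 18:11 → 18:10 to the nearest ten minutes.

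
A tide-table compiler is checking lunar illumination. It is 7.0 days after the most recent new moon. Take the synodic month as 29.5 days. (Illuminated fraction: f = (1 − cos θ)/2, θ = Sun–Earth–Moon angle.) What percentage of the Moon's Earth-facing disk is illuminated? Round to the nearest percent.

The Moon has covered 7.0/29.5 of its cycle, so θ ≈ 360° × 7.0/29.5 = 85.4°.
cos 85.4° = 0.080, so f = (1 − 0.080)/2 = 0.460, so 46%.

46%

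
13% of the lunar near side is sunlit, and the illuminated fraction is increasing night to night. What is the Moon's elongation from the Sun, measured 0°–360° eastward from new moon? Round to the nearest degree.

42°

cos θ = 1 − 2f = 0.740, giving a principal value of 42.3°.
Waxing ⇒ before full, so θ = 42.3°.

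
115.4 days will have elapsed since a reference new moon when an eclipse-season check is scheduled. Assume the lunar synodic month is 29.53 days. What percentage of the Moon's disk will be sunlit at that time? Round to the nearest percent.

8%

115.4 d spans 3 complete synodic months (3 × 29.53 = 88.59 d) plus 26.81 d.
Phase angle: θ = 360°·(26.81 d)/(29.53 d) = 326.8°.
With cos θ = 0.837, the lit fraction is (1 − 0.837)/2 ≈ 0.081, so 8%.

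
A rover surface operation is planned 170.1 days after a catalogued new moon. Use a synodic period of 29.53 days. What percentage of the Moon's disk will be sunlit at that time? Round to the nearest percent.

Reduce mod P: 170.1 − 5×29.53 = 22.45 d into the current lunation.
The Moon has covered 22.45/29.53 of its cycle, so θ ≈ 360° × 22.45/29.53 = 273.7°.
With cos θ = 0.064, the lit fraction is (1 − 0.064)/2 ≈ 0.468, so 47%.

47%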